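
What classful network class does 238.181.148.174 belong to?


First octet: 238
Binary: 11101110
1110xxxx -> Class D (224-239)
Class D (multicast), default mask N/A


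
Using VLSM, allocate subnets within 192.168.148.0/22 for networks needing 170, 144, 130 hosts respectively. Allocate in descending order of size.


170 hosts -> /24 (254 usable): 192.168.148.0/24
144 hosts -> /24 (254 usable): 192.168.149.0/24
130 hosts -> /24 (254 usable): 192.168.150.0/24
Allocation: 192.168.148.0/24 (170 hosts, 254 usable); 192.168.149.0/24 (144 hosts, 254 usable); 192.168.150.0/24 (130 hosts, 254 usable)


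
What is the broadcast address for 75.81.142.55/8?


Network: 75.0.0.0/8
Host bits = 24
Set all host bits to 1:
Broadcast: 75.255.255.255


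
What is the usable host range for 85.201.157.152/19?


Network: 85.201.128.0
Broadcast: 85.201.159.255
First usable = network + 1
Last usable = broadcast - 1
Range: 85.201.128.1 to 85.201.159.254


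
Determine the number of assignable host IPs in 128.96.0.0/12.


Host bits = 32 - 12 = 20
Total addresses = 2^20 = 1048576
Usable = total - 2 (network and broadcast)
Usable hosts: 1048574


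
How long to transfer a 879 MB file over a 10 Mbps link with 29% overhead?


Effective throughput = 10 * (1 - 29/100) = 7.1 Mbps
File size in Mb = 879 * 8 = 7032 Mb
Time = 7032 / 7.1
Time = 990.4225 seconds


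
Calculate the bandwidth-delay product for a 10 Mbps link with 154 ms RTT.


BDP = bandwidth * RTT
= 10 Mbps * 154 ms
= 10 * 1e6 * 154 / 1000 bits
= 1540000 bits
= 192500 bytes
= 187.9883 KB
BDP = 1540000 bits (192500 bytes)


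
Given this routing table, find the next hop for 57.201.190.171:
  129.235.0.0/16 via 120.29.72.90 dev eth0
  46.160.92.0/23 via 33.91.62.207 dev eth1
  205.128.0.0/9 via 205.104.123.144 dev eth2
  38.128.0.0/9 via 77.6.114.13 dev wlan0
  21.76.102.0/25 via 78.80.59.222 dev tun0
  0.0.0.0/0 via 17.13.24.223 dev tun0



Longest prefix match for 57.201.190.171:
  /16 129.235.0.0: no
  /23 46.160.92.0: no
  /9 205.128.0.0: no
  /9 38.128.0.0: no
  /25 21.76.102.0: no
  /0 0.0.0.0: MATCH
Selected: next-hop 17.13.24.223 via tun0 (matched /0)


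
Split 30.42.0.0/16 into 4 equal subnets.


New prefix = 16 + 2 = 18
Each subnet has 16384 addresses
  30.42.0.0/18
  30.42.64.0/18
  30.42.128.0/18
  30.42.192.0/18
Subnets: 30.42.0.0/18, 30.42.64.0/18, 30.42.128.0/18, 30.42.192.0/18


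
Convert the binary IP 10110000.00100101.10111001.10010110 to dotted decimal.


10110000 = 176
00100101 = 37
10111001 = 185
10010110 = 150
IP: 176.37.185.150


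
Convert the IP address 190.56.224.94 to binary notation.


190 = 10111110
56 = 00111000
224 = 11100000
94 = 01011110
Binary: 10111110.00111000.11100000.01011110


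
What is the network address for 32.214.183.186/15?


IP:   00100000.11010110.10110111.10111010
Mask: 11111111.11111110.00000000.00000000
AND operation:
Net:  00100000.11010110.00000000.00000000
Network: 32.214.0.0/15


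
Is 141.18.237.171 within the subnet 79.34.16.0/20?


Subnet network: 79.34.16.0
Test IP AND mask: 141.18.224.0
No, 141.18.237.171 is not in 79.34.16.0/20


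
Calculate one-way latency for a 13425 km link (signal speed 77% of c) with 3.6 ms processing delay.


Speed = 0.77 * 3e5 km/s = 231000 km/s
Propagation delay = 13425 / 231000 = 0.0581 s = 58.1169 ms
Processing delay = 3.6 ms
Total one-way latency = 61.7169 ms


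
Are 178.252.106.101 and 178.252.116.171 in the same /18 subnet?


Mask: 255.255.192.0
178.252.106.101 AND mask = 178.252.64.0
178.252.116.171 AND mask = 178.252.64.0
Yes, same subnet (178.252.64.0)


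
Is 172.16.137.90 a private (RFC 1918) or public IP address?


RFC 1918 private ranges:
  10.0.0.0/8 (10.0.0.0 - 10.255.255.255)
  172.16.0.0/12 (172.16.0.0 - 172.31.255.255)
  192.168.0.0/16 (192.168.0.0 - 192.168.255.255)
Private (in 172.16.0.0/12)


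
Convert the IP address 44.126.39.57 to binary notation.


44 = 00101100
126 = 01111110
39 = 00100111
57 = 00111001
Binary: 00101100.01111110.00100111.00111001


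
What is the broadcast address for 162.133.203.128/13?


Network: 162.128.0.0/13
Host bits = 19
Set all host bits to 1:
Broadcast: 162.135.255.255


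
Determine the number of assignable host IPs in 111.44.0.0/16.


Host bits = 32 - 16 = 16
Total addresses = 2^16 = 65536
Usable = total - 2 (network and broadcast)
Usable hosts: 65534


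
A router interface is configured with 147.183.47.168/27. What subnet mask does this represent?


/27 means 27 network bits, 5 host bits
Binary: 11111111111111111111111111100000
Mask: 255.255.255.224


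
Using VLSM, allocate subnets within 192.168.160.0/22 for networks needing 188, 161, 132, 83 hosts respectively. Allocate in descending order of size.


188 hosts -> /24 (254 usable): 192.168.160.0/24
161 hosts -> /24 (254 usable): 192.168.161.0/24
132 hosts -> /24 (254 usable): 192.168.162.0/24
83 hosts -> /25 (126 usable): 192.168.163.0/25
Allocation: 192.168.160.0/24 (188 hosts, 254 usable); 192.168.161.0/24 (161 hosts, 254 usable); 192.168.162.0/24 (132 hosts, 254 usable); 192.168.163.0/25 (83 hosts, 126 usable)


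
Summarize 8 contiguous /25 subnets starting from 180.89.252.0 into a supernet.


Original prefix: /25
Number of subnets: 8 = 2^3
New prefix = 25 - 3 = 22
Supernet: 180.89.252.0/22


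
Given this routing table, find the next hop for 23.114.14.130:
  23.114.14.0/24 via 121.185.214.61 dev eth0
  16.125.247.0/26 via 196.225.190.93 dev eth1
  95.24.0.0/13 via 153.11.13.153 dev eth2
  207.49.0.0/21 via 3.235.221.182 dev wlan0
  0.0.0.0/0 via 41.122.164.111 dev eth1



Longest prefix match for 23.114.14.130:
  /24 23.114.14.0: MATCH
  /26 16.125.247.0: no
  /13 95.24.0.0: no
  /21 207.49.0.0: no
  /0 0.0.0.0: MATCH
Selected: next-hop 121.185.214.61 via eth0 (matched /24)


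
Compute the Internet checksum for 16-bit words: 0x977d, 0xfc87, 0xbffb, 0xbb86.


Sum all words (with carry folding):
+ 0x977d = 0x977d
+ 0xfc87 = 0x9405
+ 0xbffb = 0x5401
+ 0xbb86 = 0x0f88
One's complement: ~0x0f88
Checksum = 0xf077


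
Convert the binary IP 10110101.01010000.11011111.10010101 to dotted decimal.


10110101 = 181
01010000 = 80
11011111 = 223
10010101 = 149
IP: 181.80.223.149


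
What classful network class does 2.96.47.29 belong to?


First octet: 2
Binary: 00000010
0xxxxxxx -> Class A (1-126)
Class A, default mask 255.0.0.0 (/8)


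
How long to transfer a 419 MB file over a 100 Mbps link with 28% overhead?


Effective throughput = 100 * (1 - 28/100) = 72 Mbps
File size in Mb = 419 * 8 = 3352 Mb
Time = 3352 / 72
Time = 46.5556 seconds


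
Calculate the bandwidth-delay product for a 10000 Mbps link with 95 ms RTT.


BDP = bandwidth * RTT
= 10000 Mbps * 95 ms
= 10000 * 1e6 * 95 / 1000 bits
= 950000000 bits
= 118750000 bytes
= 115966.7969 KB
BDP = 950000000 bits (118750000 bytes)


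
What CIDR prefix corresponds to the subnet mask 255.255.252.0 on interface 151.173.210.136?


Binary: 11111111.11111111.11111100.00000000
Count leading 1s
Prefix: /22


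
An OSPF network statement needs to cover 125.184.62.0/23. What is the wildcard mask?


Subnet mask: 255.255.254.0
Wildcard = 255.255.255.255 - subnet mask
255 - 255 = 0
255 - 255 = 0
255 - 254 = 1
255 - 0 = 255
Wildcard: 0.0.1.255


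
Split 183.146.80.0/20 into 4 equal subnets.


New prefix = 20 + 2 = 22
Each subnet has 1024 addresses
  183.146.80.0/22
  183.146.84.0/22
  183.146.88.0/22
  183.146.92.0/22
Subnets: 183.146.80.0/22, 183.146.84.0/22, 183.146.88.0/22, 183.146.92.0/22


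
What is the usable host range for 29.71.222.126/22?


Network: 29.71.220.0
Broadcast: 29.71.223.255
First usable = network + 1
Last usable = broadcast - 1
Range: 29.71.220.1 to 29.71.223.254


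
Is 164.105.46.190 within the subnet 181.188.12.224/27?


Subnet network: 181.188.12.224
Test IP AND mask: 164.105.46.160
No, 164.105.46.190 is not in 181.188.12.224/27


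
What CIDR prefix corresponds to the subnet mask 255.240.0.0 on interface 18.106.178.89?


Binary: 11111111.11110000.00000000.00000000
Count leading 1s
Prefix: /12


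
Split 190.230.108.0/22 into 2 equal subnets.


New prefix = 22 + 1 = 23
Each subnet has 512 addresses
  190.230.108.0/23
  190.230.110.0/23
Subnets: 190.230.108.0/23, 190.230.110.0/23


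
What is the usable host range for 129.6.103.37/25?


Network: 129.6.103.0
Broadcast: 129.6.103.127
First usable = network + 1
Last usable = broadcast - 1
Range: 129.6.103.1 to 129.6.103.126


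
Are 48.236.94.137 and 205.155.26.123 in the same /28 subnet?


Mask: 255.255.255.240
48.236.94.137 AND mask = 48.236.94.128
205.155.26.123 AND mask = 205.155.26.112
No, different subnets (48.236.94.128 vs 205.155.26.112)


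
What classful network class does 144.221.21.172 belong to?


First octet: 144
Binary: 10010000
10xxxxxx -> Class B (128-191)
Class B, default mask 255.255.0.0 (/16)


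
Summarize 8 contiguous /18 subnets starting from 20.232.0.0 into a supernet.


Original prefix: /18
Number of subnets: 8 = 2^3
New prefix = 18 - 3 = 15
Supernet: 20.232.0.0/15


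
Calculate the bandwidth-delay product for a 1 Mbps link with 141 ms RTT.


BDP = bandwidth * RTT
= 1 Mbps * 141 ms
= 1 * 1e6 * 141 / 1000 bits
= 141000 bits
= 17625 bytes
= 17.2119 KB
BDP = 141000 bits (17625 bytes)


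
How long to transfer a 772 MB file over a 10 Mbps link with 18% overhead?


Effective throughput = 10 * (1 - 18/100) = 8.2 Mbps
File size in Mb = 772 * 8 = 6176 Mb
Time = 6176 / 8.2
Time = 753.1707 seconds


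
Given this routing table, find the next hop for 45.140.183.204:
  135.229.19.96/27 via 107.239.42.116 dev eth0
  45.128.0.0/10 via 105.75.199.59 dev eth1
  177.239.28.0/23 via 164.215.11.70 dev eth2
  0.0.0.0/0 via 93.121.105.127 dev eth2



Longest prefix match for 45.140.183.204:
  /27 135.229.19.96: no
  /10 45.128.0.0: MATCH
  /23 177.239.28.0: no
  /0 0.0.0.0: MATCH
Selected: next-hop 105.75.199.59 via eth1 (matched /10)


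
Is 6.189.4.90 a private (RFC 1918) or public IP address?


RFC 1918 private ranges:
  10.0.0.0/8 (10.0.0.0 - 10.255.255.255)
  172.16.0.0/12 (172.16.0.0 - 172.31.255.255)
  192.168.0.0/16 (192.168.0.0 - 192.168.255.255)
Public (not in any RFC 1918 range)


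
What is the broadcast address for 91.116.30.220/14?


Network: 91.116.0.0/14
Host bits = 18
Set all host bits to 1:
Broadcast: 91.119.255.255


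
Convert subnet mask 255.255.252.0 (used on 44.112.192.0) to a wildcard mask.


Subnet mask: 255.255.252.0
Wildcard = 255.255.255.255 - subnet mask
255 - 255 = 0
255 - 255 = 0
255 - 252 = 3
255 - 0 = 255
Wildcard: 0.0.3.255


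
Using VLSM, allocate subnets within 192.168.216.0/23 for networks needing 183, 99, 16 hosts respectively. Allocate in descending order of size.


183 hosts -> /24 (254 usable): 192.168.216.0/24
99 hosts -> /25 (126 usable): 192.168.217.0/25
16 hosts -> /27 (30 usable): 192.168.217.128/27
Allocation: 192.168.216.0/24 (183 hosts, 254 usable); 192.168.217.0/25 (99 hosts, 126 usable); 192.168.217.128/27 (16 hosts, 30 usable)


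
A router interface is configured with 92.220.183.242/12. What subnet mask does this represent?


/12 means 12 network bits, 20 host bits
Binary: 11111111111100000000000000000000
Mask: 255.240.0.0


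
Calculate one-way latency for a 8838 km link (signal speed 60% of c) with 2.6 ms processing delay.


Speed = 0.6 * 3e5 km/s = 180000 km/s
Propagation delay = 8838 / 180000 = 0.0491 s = 49.1 ms
Processing delay = 2.6 ms
Total one-way latency = 51.7 ms


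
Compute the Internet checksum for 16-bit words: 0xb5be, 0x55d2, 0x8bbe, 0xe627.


Sum all words (with carry folding):
+ 0xb5be = 0xb5be
+ 0x55d2 = 0x0b91
+ 0x8bbe = 0x974f
+ 0xe627 = 0x7d77
One's complement: ~0x7d77
Checksum = 0x8288


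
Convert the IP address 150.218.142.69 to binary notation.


150 = 10010110
218 = 11011010
142 = 10001110
69 = 01000101
Binary: 10010110.11011010.10001110.01000101


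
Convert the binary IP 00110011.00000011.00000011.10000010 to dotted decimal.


00110011 = 51
00000011 = 3
00000011 = 3
10000010 = 130
IP: 51.3.3.130


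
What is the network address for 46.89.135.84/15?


IP:   00101110.01011001.10000111.01010100
Mask: 11111111.11111110.00000000.00000000
AND operation:
Net:  00101110.01011000.00000000.00000000
Network: 46.88.0.0/15


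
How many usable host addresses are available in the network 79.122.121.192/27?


Host bits = 32 - 27 = 5
Total addresses = 2^5 = 32
Usable = total - 2 (network and broadcast)
Usable hosts: 30


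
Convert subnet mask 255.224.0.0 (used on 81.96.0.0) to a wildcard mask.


Subnet mask: 255.224.0.0
Wildcard = 255.255.255.255 - subnet mask
255 - 255 = 0
255 - 224 = 31
255 - 0 = 255
255 - 0 = 255
Wildcard: 0.31.255.255


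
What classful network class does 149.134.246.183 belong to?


First octet: 149
Binary: 10010101
10xxxxxx -> Class B (128-191)
Class B, default mask 255.255.0.0 (/16)


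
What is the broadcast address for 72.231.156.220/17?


Network: 72.231.128.0/17
Host bits = 15
Set all host bits to 1:
Broadcast: 72.231.255.255


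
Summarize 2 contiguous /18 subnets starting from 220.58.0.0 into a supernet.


Original prefix: /18
Number of subnets: 2 = 2^1
New prefix = 18 - 1 = 17
Supernet: 220.58.0.0/17


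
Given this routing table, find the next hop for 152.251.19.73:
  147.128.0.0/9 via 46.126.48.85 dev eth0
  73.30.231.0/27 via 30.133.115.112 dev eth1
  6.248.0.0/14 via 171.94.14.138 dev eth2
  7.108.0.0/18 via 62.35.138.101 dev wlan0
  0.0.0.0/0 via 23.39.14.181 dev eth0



Longest prefix match for 152.251.19.73:
  /9 147.128.0.0: no
  /27 73.30.231.0: no
  /14 6.248.0.0: no
  /18 7.108.0.0: no
  /0 0.0.0.0: MATCH
Selected: next-hop 23.39.14.181 via eth0 (matched /0)


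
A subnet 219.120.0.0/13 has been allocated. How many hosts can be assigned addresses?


Host bits = 32 - 13 = 19
Total addresses = 2^19 = 524288
Usable = total - 2 (network and broadcast)
Usable hosts: 524286


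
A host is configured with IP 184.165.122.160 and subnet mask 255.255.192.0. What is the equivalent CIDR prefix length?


Binary: 11111111.11111111.11000000.00000000
Count leading 1s
Prefix: /18


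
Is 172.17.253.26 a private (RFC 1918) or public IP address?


RFC 1918 private ranges:
  10.0.0.0/8 (10.0.0.0 - 10.255.255.255)
  172.16.0.0/12 (172.16.0.0 - 172.31.255.255)
  192.168.0.0/16 (192.168.0.0 - 192.168.255.255)
Private (in 172.16.0.0/12)


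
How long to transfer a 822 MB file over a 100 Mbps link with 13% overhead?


Effective throughput = 100 * (1 - 13/100) = 87 Mbps
File size in Mb = 822 * 8 = 6576 Mb
Time = 6576 / 87
Time = 75.5862 seconds


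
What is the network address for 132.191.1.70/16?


IP:   10000100.10111111.00000001.01000110
Mask: 11111111.11111111.00000000.00000000
AND operation:
Net:  10000100.10111111.00000000.00000000
Network: 132.191.0.0/16


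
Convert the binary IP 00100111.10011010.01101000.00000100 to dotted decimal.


00100111 = 39
10011010 = 154
01101000 = 104
00000100 = 4
IP: 39.154.104.4


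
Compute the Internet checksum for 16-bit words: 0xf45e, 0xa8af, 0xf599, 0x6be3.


Sum all words (with carry folding):
+ 0xf45e = 0xf45e
+ 0xa8af = 0x9d0e
+ 0xf599 = 0x92a8
+ 0x6be3 = 0xfe8b
One's complement: ~0xfe8b
Checksum = 0x0174


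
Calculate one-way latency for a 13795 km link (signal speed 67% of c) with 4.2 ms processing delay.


Speed = 0.67 * 3e5 km/s = 201000 km/s
Propagation delay = 13795 / 201000 = 0.0686 s = 68.6318 ms
Processing delay = 4.2 ms
Total one-way latency = 72.8318 ms


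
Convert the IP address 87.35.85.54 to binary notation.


87 = 01010111
35 = 00100011
85 = 01010101
54 = 00110110
Binary: 01010111.00100011.01010101.00110110


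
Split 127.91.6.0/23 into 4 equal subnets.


New prefix = 23 + 2 = 25
Each subnet has 128 addresses
  127.91.6.0/25
  127.91.6.128/25
  127.91.7.0/25
  127.91.7.128/25
Subnets: 127.91.6.0/25, 127.91.6.128/25, 127.91.7.0/25, 127.91.7.128/25


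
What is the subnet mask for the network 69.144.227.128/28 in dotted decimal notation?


/28 means 28 network bits, 4 host bits
Binary: 11111111111111111111111111110000
Mask: 255.255.255.240


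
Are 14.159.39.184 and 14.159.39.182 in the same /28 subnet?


Mask: 255.255.255.240
14.159.39.184 AND mask = 14.159.39.176
14.159.39.182 AND mask = 14.159.39.176
Yes, same subnet (14.159.39.176)


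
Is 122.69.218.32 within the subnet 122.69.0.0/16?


Subnet network: 122.69.0.0
Test IP AND mask: 122.69.0.0
Yes, 122.69.218.32 is in 122.69.0.0/16


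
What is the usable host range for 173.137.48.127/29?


Network: 173.137.48.120
Broadcast: 173.137.48.127
First usable = network + 1
Last usable = broadcast - 1
Range: 173.137.48.121 to 173.137.48.126


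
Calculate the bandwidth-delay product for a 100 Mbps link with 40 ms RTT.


BDP = bandwidth * RTT
= 100 Mbps * 40 ms
= 100 * 1e6 * 40 / 1000 bits
= 4000000 bits
= 500000 bytes
= 488.2812 KB
BDP = 4000000 bits (500000 bytes)


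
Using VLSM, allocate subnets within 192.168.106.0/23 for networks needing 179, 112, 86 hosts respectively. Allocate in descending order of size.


179 hosts -> /24 (254 usable): 192.168.106.0/24
112 hosts -> /25 (126 usable): 192.168.107.0/25
86 hosts -> /25 (126 usable): 192.168.107.128/25
Allocation: 192.168.106.0/24 (179 hosts, 254 usable); 192.168.107.0/25 (112 hosts, 126 usable); 192.168.107.128/25 (86 hosts, 126 usable)


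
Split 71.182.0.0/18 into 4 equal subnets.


New prefix = 18 + 2 = 20
Each subnet has 4096 addresses
  71.182.0.0/20
  71.182.16.0/20
  71.182.32.0/20
  71.182.48.0/20
Subnets: 71.182.0.0/20, 71.182.16.0/20, 71.182.32.0/20, 71.182.48.0/20


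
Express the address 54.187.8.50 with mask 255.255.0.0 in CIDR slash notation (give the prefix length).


Binary: 11111111.11111111.00000000.00000000
Count leading 1s
Prefix: /16


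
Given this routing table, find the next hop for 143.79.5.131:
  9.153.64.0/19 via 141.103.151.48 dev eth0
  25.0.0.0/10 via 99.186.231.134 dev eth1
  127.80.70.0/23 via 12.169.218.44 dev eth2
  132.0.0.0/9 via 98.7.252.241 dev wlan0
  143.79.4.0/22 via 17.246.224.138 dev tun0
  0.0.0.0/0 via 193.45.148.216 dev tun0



Longest prefix match for 143.79.5.131:
  /19 9.153.64.0: no
  /10 25.0.0.0: no
  /23 127.80.70.0: no
  /9 132.0.0.0: no
  /22 143.79.4.0: MATCH
  /0 0.0.0.0: MATCH
Selected: next-hop 17.246.224.138 via tun0 (matched /22)


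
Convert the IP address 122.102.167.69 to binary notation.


122 = 01111010
102 = 01100110
167 = 10100111
69 = 01000101
Binary: 01111010.01100110.10100111.01000101


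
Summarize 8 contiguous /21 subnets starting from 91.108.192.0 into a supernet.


Original prefix: /21
Number of subnets: 8 = 2^3
New prefix = 21 - 3 = 18
Supernet: 91.108.192.0/18


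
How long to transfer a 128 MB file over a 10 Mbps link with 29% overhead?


Effective throughput = 10 * (1 - 29/100) = 7.1 Mbps
File size in Mb = 128 * 8 = 1024 Mb
Time = 1024 / 7.1
Time = 144.2254 seconds


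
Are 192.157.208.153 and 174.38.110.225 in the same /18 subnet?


Mask: 255.255.192.0
192.157.208.153 AND mask = 192.157.192.0
174.38.110.225 AND mask = 174.38.64.0
No, different subnets (192.157.192.0 vs 174.38.64.0)


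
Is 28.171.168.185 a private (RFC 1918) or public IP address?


RFC 1918 private ranges:
  10.0.0.0/8 (10.0.0.0 - 10.255.255.255)
  172.16.0.0/12 (172.16.0.0 - 172.31.255.255)
  192.168.0.0/16 (192.168.0.0 - 192.168.255.255)
Public (not in any RFC 1918 range)


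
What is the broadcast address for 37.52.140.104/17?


Network: 37.52.128.0/17
Host bits = 15
Set all host bits to 1:
Broadcast: 37.52.255.255


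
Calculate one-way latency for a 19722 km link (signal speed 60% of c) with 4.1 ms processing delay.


Speed = 0.6 * 3e5 km/s = 180000 km/s
Propagation delay = 19722 / 180000 = 0.1096 s = 109.5667 ms
Processing delay = 4.1 ms
Total one-way latency = 113.6667 ms


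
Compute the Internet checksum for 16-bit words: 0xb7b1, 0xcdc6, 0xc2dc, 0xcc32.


Sum all words (with carry folding):
+ 0xb7b1 = 0xb7b1
+ 0xcdc6 = 0x8578
+ 0xc2dc = 0x4855
+ 0xcc32 = 0x1488
One's complement: ~0x1488
Checksum = 0xeb77


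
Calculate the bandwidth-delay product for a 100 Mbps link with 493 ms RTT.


BDP = bandwidth * RTT
= 100 Mbps * 493 ms
= 100 * 1e6 * 493 / 1000 bits
= 49300000 bits
= 6162500 bytes
= 6018.0664 KB
BDP = 49300000 bits (6162500 bytes)


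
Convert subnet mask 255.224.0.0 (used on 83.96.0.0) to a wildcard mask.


Subnet mask: 255.224.0.0
Wildcard = 255.255.255.255 - subnet mask
255 - 255 = 0
255 - 224 = 31
255 - 0 = 255
255 - 0 = 255
Wildcard: 0.31.255.255


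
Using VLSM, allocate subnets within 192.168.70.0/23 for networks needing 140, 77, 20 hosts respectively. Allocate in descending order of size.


140 hosts -> /24 (254 usable): 192.168.70.0/24
77 hosts -> /25 (126 usable): 192.168.71.0/25
20 hosts -> /27 (30 usable): 192.168.71.128/27
Allocation: 192.168.70.0/24 (140 hosts, 254 usable); 192.168.71.0/25 (77 hosts, 126 usable); 192.168.71.128/27 (20 hosts, 30 usable)


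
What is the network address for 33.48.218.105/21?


IP:   00100001.00110000.11011010.01101001
Mask: 11111111.11111111.11111000.00000000
AND operation:
Net:  00100001.00110000.11011000.00000000
Network: 33.48.216.0/21


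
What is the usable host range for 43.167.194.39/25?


Network: 43.167.194.0
Broadcast: 43.167.194.127
First usable = network + 1
Last usable = broadcast - 1
Range: 43.167.194.1 to 43.167.194.126


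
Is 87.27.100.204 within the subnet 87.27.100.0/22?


Subnet network: 87.27.100.0
Test IP AND mask: 87.27.100.0
Yes, 87.27.100.204 is in 87.27.100.0/22


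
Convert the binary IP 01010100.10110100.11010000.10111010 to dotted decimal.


01010100 = 84
10110100 = 180
11010000 = 208
10111010 = 186
IP: 84.180.208.186


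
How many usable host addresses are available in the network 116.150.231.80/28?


Host bits = 32 - 28 = 4
Total addresses = 2^4 = 16
Usable = total - 2 (network and broadcast)
Usable hosts: 14


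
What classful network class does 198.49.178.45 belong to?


First octet: 198
Binary: 11000110
110xxxxx -> Class C (192-223)
Class C, default mask 255.255.255.0 (/24)


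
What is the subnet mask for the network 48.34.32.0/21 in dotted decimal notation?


/21 means 21 network bits, 11 host bits
Binary: 11111111111111111111100000000000
Mask: 255.255.248.0


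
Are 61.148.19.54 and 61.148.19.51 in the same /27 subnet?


Mask: 255.255.255.224
61.148.19.54 AND mask = 61.148.19.32
61.148.19.51 AND mask = 61.148.19.32
Yes, same subnet (61.148.19.32)


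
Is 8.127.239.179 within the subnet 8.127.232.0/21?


Subnet network: 8.127.232.0
Test IP AND mask: 8.127.232.0
Yes, 8.127.239.179 is in 8.127.232.0/21


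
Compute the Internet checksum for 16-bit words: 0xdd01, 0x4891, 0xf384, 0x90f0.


Sum all words (with carry folding):
+ 0xdd01 = 0xdd01
+ 0x4891 = 0x2593
+ 0xf384 = 0x1918
+ 0x90f0 = 0xaa08
One's complement: ~0xaa08
Checksum = 0x55f7


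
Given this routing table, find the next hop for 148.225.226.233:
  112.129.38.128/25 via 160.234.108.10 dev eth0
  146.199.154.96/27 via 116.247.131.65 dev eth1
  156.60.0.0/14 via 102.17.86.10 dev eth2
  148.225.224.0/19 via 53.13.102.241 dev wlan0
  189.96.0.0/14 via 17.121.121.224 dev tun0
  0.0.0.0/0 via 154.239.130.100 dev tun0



Longest prefix match for 148.225.226.233:
  /25 112.129.38.128: no
  /27 146.199.154.96: no
  /14 156.60.0.0: no
  /19 148.225.224.0: MATCH
  /14 189.96.0.0: no
  /0 0.0.0.0: MATCH
Selected: next-hop 53.13.102.241 via wlan0 (matched /19)


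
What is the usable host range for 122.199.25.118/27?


Network: 122.199.25.96
Broadcast: 122.199.25.127
First usable = network + 1
Last usable = broadcast - 1
Range: 122.199.25.97 to 122.199.25.126


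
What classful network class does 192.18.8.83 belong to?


First octet: 192
Binary: 11000000
110xxxxx -> Class C (192-223)
Class C, default mask 255.255.255.0 (/24)


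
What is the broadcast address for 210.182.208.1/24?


Network: 210.182.208.0/24
Host bits = 8
Set all host bits to 1:
Broadcast: 210.182.208.255


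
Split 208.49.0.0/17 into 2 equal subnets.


New prefix = 17 + 1 = 18
Each subnet has 16384 addresses
  208.49.0.0/18
  208.49.64.0/18
Subnets: 208.49.0.0/18, 208.49.64.0/18


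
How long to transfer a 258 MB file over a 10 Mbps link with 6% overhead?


Effective throughput = 10 * (1 - 6/100) = 9.4 Mbps
File size in Mb = 258 * 8 = 2064 Mb
Time = 2064 / 9.4
Time = 219.5745 seconds


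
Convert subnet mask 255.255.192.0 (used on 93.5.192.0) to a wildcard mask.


Subnet mask: 255.255.192.0
Wildcard = 255.255.255.255 - subnet mask
255 - 255 = 0
255 - 255 = 0
255 - 192 = 63
255 - 0 = 255
Wildcard: 0.0.63.255


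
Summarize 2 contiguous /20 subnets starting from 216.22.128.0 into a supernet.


Original prefix: /20
Number of subnets: 2 = 2^1
New prefix = 20 - 1 = 19
Supernet: 216.22.128.0/19


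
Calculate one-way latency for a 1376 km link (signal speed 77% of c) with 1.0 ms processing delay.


Speed = 0.77 * 3e5 km/s = 231000 km/s
Propagation delay = 1376 / 231000 = 0.006 s = 5.9567 ms
Processing delay = 1.0 ms
Total one-way latency = 6.9567 ms


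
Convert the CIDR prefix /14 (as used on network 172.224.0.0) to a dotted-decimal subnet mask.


/14 means 14 network bits, 18 host bits
Binary: 11111111111111000000000000000000
Mask: 255.252.0.0


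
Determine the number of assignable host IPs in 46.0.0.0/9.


Host bits = 32 - 9 = 23
Total addresses = 2^23 = 8388608
Usable = total - 2 (network and broadcast)
Usable hosts: 8388606


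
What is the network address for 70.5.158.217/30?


IP:   01000110.00000101.10011110.11011001
Mask: 11111111.11111111.11111111.11111100
AND operation:
Net:  01000110.00000101.10011110.11011000
Network: 70.5.158.216/30


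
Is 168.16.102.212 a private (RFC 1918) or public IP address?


RFC 1918 private ranges:
  10.0.0.0/8 (10.0.0.0 - 10.255.255.255)
  172.16.0.0/12 (172.16.0.0 - 172.31.255.255)
  192.168.0.0/16 (192.168.0.0 - 192.168.255.255)
Public (not in any RFC 1918 range)


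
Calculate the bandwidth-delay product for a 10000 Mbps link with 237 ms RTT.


BDP = bandwidth * RTT
= 10000 Mbps * 237 ms
= 10000 * 1e6 * 237 / 1000 bits
= 2370000000 bits
= 296250000 bytes
= 289306.6406 KB
BDP = 2370000000 bits (296250000 bytes)


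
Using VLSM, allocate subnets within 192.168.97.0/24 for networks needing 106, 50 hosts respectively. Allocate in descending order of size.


106 hosts -> /25 (126 usable): 192.168.97.0/25
50 hosts -> /26 (62 usable): 192.168.97.128/26
Allocation: 192.168.97.0/25 (106 hosts, 126 usable); 192.168.97.128/26 (50 hosts, 62 usable)


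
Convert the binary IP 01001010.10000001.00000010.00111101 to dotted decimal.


01001010 = 74
10000001 = 129
00000010 = 2
00111101 = 61
IP: 74.129.2.61


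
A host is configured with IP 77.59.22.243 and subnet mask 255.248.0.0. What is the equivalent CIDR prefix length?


Binary: 11111111.11111000.00000000.00000000
Count leading 1s
Prefix: /13


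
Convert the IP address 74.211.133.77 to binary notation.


74 = 01001010
211 = 11010011
133 = 10000101
77 = 01001101
Binary: 01001010.11010011.10000101.01001101


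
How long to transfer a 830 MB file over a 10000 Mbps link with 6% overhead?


Effective throughput = 10000 * (1 - 6/100) = 9400 Mbps
File size in Mb = 830 * 8 = 6640 Mb
Time = 6640 / 9400
Time = 0.7064 seconds


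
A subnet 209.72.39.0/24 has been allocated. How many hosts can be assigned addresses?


Host bits = 32 - 24 = 8
Total addresses = 2^8 = 256
Usable = total - 2 (network and broadcast)
Usable hosts: 254


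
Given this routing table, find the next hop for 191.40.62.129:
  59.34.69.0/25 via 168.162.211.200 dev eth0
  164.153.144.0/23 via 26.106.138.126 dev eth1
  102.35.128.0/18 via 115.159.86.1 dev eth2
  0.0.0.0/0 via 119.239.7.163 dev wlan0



Longest prefix match for 191.40.62.129:
  /25 59.34.69.0: no
  /23 164.153.144.0: no
  /18 102.35.128.0: no
  /0 0.0.0.0: MATCH
Selected: next-hop 119.239.7.163 via wlan0 (matched /0)


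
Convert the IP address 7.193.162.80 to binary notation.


7 = 00000111
193 = 11000001
162 = 10100010
80 = 01010000
Binary: 00000111.11000001.10100010.01010000


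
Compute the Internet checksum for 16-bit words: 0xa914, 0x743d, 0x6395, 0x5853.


Sum all words (with carry folding):
+ 0xa914 = 0xa914
+ 0x743d = 0x1d52
+ 0x6395 = 0x80e7
+ 0x5853 = 0xd93a
One's complement: ~0xd93a
Checksum = 0x26c5


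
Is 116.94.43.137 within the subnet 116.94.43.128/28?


Subnet network: 116.94.43.128
Test IP AND mask: 116.94.43.128
Yes, 116.94.43.137 is in 116.94.43.128/28


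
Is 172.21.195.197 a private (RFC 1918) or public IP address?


RFC 1918 private ranges:
  10.0.0.0/8 (10.0.0.0 - 10.255.255.255)
  172.16.0.0/12 (172.16.0.0 - 172.31.255.255)
  192.168.0.0/16 (192.168.0.0 - 192.168.255.255)
Private (in 172.16.0.0/12)


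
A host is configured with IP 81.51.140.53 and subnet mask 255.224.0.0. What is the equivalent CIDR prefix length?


Binary: 11111111.11100000.00000000.00000000
Count leading 1s
Prefix: /11


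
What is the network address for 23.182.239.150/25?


IP:   00010111.10110110.11101111.10010110
Mask: 11111111.11111111.11111111.10000000
AND operation:
Net:  00010111.10110110.11101111.10000000
Network: 23.182.239.128/25


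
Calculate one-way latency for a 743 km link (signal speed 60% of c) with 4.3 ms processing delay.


Speed = 0.6 * 3e5 km/s = 180000 km/s
Propagation delay = 743 / 180000 = 0.0041 s = 4.1278 ms
Processing delay = 4.3 ms
Total one-way latency = 8.4278 ms


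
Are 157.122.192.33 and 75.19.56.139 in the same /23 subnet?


Mask: 255.255.254.0
157.122.192.33 AND mask = 157.122.192.0
75.19.56.139 AND mask = 75.19.56.0
No, different subnets (157.122.192.0 vs 75.19.56.0)


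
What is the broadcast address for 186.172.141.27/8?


Network: 186.0.0.0/8
Host bits = 24
Set all host bits to 1:
Broadcast: 186.255.255.255


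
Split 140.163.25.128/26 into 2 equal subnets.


New prefix = 26 + 1 = 27
Each subnet has 32 addresses
  140.163.25.128/27
  140.163.25.160/27
Subnets: 140.163.25.128/27, 140.163.25.160/27


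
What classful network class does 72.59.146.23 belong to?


First octet: 72
Binary: 01001000
0xxxxxxx -> Class A (1-126)
Class A, default mask 255.0.0.0 (/8)


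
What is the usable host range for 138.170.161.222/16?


Network: 138.170.0.0
Broadcast: 138.170.255.255
First usable = network + 1
Last usable = broadcast - 1
Range: 138.170.0.1 to 138.170.255.254


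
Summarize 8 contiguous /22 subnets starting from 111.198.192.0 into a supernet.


Original prefix: /22
Number of subnets: 8 = 2^3
New prefix = 22 - 3 = 19
Supernet: 111.198.192.0/19


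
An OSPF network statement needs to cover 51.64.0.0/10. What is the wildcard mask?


Subnet mask: 255.192.0.0
Wildcard = 255.255.255.255 - subnet mask
255 - 255 = 0
255 - 192 = 63
255 - 0 = 255
255 - 0 = 255
Wildcard: 0.63.255.255


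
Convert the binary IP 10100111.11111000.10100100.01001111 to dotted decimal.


10100111 = 167
11111000 = 248
10100100 = 164
01001111 = 79
IP: 167.248.164.79


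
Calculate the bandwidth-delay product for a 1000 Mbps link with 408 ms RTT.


BDP = bandwidth * RTT
= 1000 Mbps * 408 ms
= 1000 * 1e6 * 408 / 1000 bits
= 408000000 bits
= 51000000 bytes
= 49804.6875 KB
BDP = 408000000 bits (51000000 bytes)


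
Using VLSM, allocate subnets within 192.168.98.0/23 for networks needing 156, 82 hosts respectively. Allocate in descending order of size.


156 hosts -> /24 (254 usable): 192.168.98.0/24
82 hosts -> /25 (126 usable): 192.168.99.0/25
Allocation: 192.168.98.0/24 (156 hosts, 254 usable); 192.168.99.0/25 (82 hosts, 126 usable)


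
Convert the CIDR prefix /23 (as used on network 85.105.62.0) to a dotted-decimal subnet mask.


/23 means 23 network bits, 9 host bits
Binary: 11111111111111111111111000000000
Mask: 255.255.254.0


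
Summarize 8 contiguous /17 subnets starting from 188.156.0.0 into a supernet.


Original prefix: /17
Number of subnets: 8 = 2^3
New prefix = 17 - 3 = 14
Supernet: 188.156.0.0/14


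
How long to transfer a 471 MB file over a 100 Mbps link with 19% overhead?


Effective throughput = 100 * (1 - 19/100) = 81 Mbps
File size in Mb = 471 * 8 = 3768 Mb
Time = 3768 / 81
Time = 46.5185 seconds


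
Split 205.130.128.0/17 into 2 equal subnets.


New prefix = 17 + 1 = 18
Each subnet has 16384 addresses
  205.130.128.0/18
  205.130.192.0/18
Subnets: 205.130.128.0/18, 205.130.192.0/18


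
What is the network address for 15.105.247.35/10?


IP:   00001111.01101001.11110111.00100011
Mask: 11111111.11000000.00000000.00000000
AND operation:
Net:  00001111.01000000.00000000.00000000
Network: 15.64.0.0/10


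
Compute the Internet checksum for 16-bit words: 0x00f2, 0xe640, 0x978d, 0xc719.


Sum all words (with carry folding):
+ 0x00f2 = 0x00f2
+ 0xe640 = 0xe732
+ 0x978d = 0x7ec0
+ 0xc719 = 0x45da
One's complement: ~0x45da
Checksum = 0xba25


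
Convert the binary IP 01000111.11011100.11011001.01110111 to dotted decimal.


01000111 = 71
11011100 = 220
11011001 = 217
01110111 = 119
IP: 71.220.217.119


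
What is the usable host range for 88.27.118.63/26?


Network: 88.27.118.0
Broadcast: 88.27.118.63
First usable = network + 1
Last usable = broadcast - 1
Range: 88.27.118.1 to 88.27.118.62


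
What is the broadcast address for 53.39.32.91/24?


Network: 53.39.32.0/24
Host bits = 8
Set all host bits to 1:
Broadcast: 53.39.32.255


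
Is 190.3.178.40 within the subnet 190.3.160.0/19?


Subnet network: 190.3.160.0
Test IP AND mask: 190.3.160.0
Yes, 190.3.178.40 is in 190.3.160.0/19


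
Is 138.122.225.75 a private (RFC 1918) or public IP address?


RFC 1918 private ranges:
  10.0.0.0/8 (10.0.0.0 - 10.255.255.255)
  172.16.0.0/12 (172.16.0.0 - 172.31.255.255)
  192.168.0.0/16 (192.168.0.0 - 192.168.255.255)
Public (not in any RFC 1918 range)


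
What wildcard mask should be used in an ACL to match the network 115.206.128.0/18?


Subnet mask: 255.255.192.0
Wildcard = 255.255.255.255 - subnet mask
255 - 255 = 0
255 - 255 = 0
255 - 192 = 63
255 - 0 = 255
Wildcard: 0.0.63.255


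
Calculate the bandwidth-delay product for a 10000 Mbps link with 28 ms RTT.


BDP = bandwidth * RTT
= 10000 Mbps * 28 ms
= 10000 * 1e6 * 28 / 1000 bits
= 280000000 bits
= 35000000 bytes
= 34179.6875 KB
BDP = 280000000 bits (35000000 bytes)


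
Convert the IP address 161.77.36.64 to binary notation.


161 = 10100001
77 = 01001101
36 = 00100100
64 = 01000000
Binary: 10100001.01001101.00100100.01000000


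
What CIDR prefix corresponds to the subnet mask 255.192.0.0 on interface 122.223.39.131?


Binary: 11111111.11000000.00000000.00000000
Count leading 1s
Prefix: /10


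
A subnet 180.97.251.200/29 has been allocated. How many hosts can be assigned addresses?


Host bits = 32 - 29 = 3
Total addresses = 2^3 = 8
Usable = total - 2 (network and broadcast)
Usable hosts: 6


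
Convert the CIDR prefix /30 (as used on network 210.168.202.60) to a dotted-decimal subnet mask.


/30 means 30 network bits, 2 host bits
Binary: 11111111111111111111111111111100
Mask: 255.255.255.252


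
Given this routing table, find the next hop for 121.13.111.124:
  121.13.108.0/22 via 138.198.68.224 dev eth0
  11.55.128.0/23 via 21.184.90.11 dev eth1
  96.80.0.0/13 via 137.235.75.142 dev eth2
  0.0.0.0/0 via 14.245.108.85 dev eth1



Longest prefix match for 121.13.111.124:
  /22 121.13.108.0: MATCH
  /23 11.55.128.0: no
  /13 96.80.0.0: no
  /0 0.0.0.0: MATCH
Selected: next-hop 138.198.68.224 via eth0 (matched /22)


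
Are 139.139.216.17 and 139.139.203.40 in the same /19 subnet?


Mask: 255.255.224.0
139.139.216.17 AND mask = 139.139.192.0
139.139.203.40 AND mask = 139.139.192.0
Yes, same subnet (139.139.192.0)


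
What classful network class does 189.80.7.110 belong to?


First octet: 189
Binary: 10111101
10xxxxxx -> Class B (128-191)
Class B, default mask 255.255.0.0 (/16)


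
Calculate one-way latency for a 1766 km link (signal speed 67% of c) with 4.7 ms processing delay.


Speed = 0.67 * 3e5 km/s = 201000 km/s
Propagation delay = 1766 / 201000 = 0.0088 s = 8.7861 ms
Processing delay = 4.7 ms
Total one-way latency = 13.4861 ms


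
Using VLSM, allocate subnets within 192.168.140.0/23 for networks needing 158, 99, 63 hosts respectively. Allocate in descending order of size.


158 hosts -> /24 (254 usable): 192.168.140.0/24
99 hosts -> /25 (126 usable): 192.168.141.0/25
63 hosts -> /25 (126 usable): 192.168.141.128/25
Allocation: 192.168.140.0/24 (158 hosts, 254 usable); 192.168.141.0/25 (99 hosts, 126 usable); 192.168.141.128/25 (63 hosts, 126 usable)


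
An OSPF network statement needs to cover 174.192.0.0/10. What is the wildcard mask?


Subnet mask: 255.192.0.0
Wildcard = 255.255.255.255 - subnet mask
255 - 255 = 0
255 - 192 = 63
255 - 0 = 255
255 - 0 = 255
Wildcard: 0.63.255.255


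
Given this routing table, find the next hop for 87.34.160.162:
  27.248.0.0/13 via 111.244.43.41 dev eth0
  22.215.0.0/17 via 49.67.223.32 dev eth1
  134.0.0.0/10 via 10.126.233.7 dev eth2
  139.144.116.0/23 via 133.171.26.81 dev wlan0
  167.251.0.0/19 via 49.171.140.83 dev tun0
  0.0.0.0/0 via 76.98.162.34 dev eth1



Longest prefix match for 87.34.160.162:
  /13 27.248.0.0: no
  /17 22.215.0.0: no
  /10 134.0.0.0: no
  /23 139.144.116.0: no
  /19 167.251.0.0: no
  /0 0.0.0.0: MATCH
Selected: next-hop 76.98.162.34 via eth1 (matched /0)


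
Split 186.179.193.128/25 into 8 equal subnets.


New prefix = 25 + 3 = 28
Each subnet has 16 addresses
  186.179.193.128/28
  186.179.193.144/28
  186.179.193.160/28
  186.179.193.176/28
  186.179.193.192/28
  186.179.193.208/28
  186.179.193.224/28
  186.179.193.240/28
Subnets: 186.179.193.128/28, 186.179.193.144/28, 186.179.193.160/28, 186.179.193.176/28, 186.179.193.192/28, 186.179.193.208/28, 186.179.193.224/28, 186.179.193.240/28


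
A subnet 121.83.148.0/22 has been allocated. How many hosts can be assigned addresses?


Host bits = 32 - 22 = 10
Total addresses = 2^10 = 1024
Usable = total - 2 (network and broadcast)
Usable hosts: 1022


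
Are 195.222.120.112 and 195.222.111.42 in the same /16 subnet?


Mask: 255.255.0.0
195.222.120.112 AND mask = 195.222.0.0
195.222.111.42 AND mask = 195.222.0.0
Yes, same subnet (195.222.0.0)


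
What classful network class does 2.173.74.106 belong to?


First octet: 2
Binary: 00000010
0xxxxxxx -> Class A (1-126)
Class A, default mask 255.0.0.0 (/8)


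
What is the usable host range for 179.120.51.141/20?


Network: 179.120.48.0
Broadcast: 179.120.63.255
First usable = network + 1
Last usable = broadcast - 1
Range: 179.120.48.1 to 179.120.63.254


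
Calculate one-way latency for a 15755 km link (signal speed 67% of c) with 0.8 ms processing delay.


Speed = 0.67 * 3e5 km/s = 201000 km/s
Propagation delay = 15755 / 201000 = 0.0784 s = 78.3831 ms
Processing delay = 0.8 ms
Total one-way latency = 79.1831 ms


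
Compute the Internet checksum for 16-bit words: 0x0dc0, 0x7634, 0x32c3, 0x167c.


Sum all words (with carry folding):
+ 0x0dc0 = 0x0dc0
+ 0x7634 = 0x83f4
+ 0x32c3 = 0xb6b7
+ 0x167c = 0xcd33
One's complement: ~0xcd33
Checksum = 0x32cc


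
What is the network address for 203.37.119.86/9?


IP:   11001011.00100101.01110111.01010110
Mask: 11111111.10000000.00000000.00000000
AND operation:
Net:  11001011.00000000.00000000.00000000
Network: 203.0.0.0/9


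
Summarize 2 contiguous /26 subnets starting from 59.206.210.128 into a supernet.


Original prefix: /26
Number of subnets: 2 = 2^1
New prefix = 26 - 1 = 25
Supernet: 59.206.210.128/25
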